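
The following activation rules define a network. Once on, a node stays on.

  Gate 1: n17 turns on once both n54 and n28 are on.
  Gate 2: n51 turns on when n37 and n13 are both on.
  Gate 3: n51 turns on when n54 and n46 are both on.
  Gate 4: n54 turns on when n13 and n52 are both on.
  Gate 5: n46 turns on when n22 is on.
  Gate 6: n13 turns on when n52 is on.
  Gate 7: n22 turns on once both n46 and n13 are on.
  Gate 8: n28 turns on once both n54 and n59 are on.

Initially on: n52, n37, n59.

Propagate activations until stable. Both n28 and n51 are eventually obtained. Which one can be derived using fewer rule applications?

n51

n51: Gate 6: n52 on → n13 on. Gate 2: n37 and n13 on → n51 on. [2 rule applications]
n28: Gate 6: n52 on → n13 on. Gate 4: n13 and n52 on → n54 on. Gate 8: n54 and n59 on → n28 on. [3 rule applications]
n51 needs fewer.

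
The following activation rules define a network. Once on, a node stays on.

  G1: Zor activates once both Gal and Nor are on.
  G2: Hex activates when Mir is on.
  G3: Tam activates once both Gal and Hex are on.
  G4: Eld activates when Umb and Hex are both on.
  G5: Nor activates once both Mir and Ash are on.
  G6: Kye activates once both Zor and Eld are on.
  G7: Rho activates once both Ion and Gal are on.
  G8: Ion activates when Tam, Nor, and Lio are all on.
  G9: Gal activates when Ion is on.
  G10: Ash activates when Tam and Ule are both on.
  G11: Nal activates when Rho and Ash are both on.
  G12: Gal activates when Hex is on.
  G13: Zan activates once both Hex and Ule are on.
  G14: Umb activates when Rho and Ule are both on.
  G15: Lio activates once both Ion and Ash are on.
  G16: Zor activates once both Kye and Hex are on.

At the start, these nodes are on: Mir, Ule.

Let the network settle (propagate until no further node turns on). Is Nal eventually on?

No

Nal would need Rho and Ash (G11), but Rho never turns on.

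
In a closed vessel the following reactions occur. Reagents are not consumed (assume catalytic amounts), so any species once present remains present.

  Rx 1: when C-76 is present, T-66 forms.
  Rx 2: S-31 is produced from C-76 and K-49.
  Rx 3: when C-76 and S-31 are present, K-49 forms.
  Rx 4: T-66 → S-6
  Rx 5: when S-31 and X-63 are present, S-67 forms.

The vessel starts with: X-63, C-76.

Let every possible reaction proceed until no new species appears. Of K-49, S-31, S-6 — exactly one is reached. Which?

C-76 present → T-66 forms (Rx 1).
T-66 present → S-6 forms (Rx 4).
S-31 would need C-76 and K-49 (Rx 2), but K-49 never forms. K-49 would need C-76 and S-31 (Rx 3), but S-31 never forms.

S-6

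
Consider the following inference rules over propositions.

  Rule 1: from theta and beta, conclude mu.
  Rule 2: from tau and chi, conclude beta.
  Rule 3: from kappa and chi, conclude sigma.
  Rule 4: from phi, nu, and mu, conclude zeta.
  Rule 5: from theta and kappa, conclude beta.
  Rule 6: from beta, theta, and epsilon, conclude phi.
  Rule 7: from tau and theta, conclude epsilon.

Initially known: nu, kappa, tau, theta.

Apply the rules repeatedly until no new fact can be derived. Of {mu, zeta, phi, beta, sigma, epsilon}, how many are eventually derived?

theta and kappa hold, so beta follows (Rule 5).
From tau and theta, Rule 7 gives epsilon.
From theta and beta, Rule 1 gives mu.
From beta, theta, and epsilon, Rule 6 gives phi.
phi, nu, and mu hold, so zeta follows (Rule 4).
mu: reached.
zeta: reached.
phi: reached.
beta: reached.
sigma would need kappa and chi (Rule 3), but chi is never established.
epsilon: reached.
Reached: mu, zeta, phi, beta, and epsilon — 5 of the 6.

5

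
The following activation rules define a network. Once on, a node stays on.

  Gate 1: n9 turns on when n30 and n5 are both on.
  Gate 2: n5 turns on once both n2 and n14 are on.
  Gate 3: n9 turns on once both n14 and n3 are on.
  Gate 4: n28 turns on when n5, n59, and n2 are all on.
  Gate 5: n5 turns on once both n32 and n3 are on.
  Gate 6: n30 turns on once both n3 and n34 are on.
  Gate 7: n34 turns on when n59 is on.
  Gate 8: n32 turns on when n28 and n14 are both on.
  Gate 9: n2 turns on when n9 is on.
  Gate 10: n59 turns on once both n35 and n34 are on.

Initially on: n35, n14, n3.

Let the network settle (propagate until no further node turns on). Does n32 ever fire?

n32 would need n28 and n14 (Gate 8), but n28 never turns on.

No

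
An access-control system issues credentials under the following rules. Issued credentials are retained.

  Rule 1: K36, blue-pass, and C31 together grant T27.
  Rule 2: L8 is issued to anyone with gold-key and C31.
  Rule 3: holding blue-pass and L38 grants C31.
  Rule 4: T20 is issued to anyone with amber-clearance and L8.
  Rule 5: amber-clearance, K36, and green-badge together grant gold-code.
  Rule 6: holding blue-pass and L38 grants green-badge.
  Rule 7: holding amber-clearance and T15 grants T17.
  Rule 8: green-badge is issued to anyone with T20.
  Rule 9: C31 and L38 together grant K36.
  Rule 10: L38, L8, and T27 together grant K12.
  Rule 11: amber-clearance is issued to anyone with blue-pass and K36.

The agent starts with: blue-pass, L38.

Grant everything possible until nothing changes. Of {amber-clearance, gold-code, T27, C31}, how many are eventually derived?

Holding blue-pass and L38 grants green-badge (Rule 6).
Holding blue-pass and L38 grants C31 (Rule 3).
Holding C31 and L38 grants K36 (Rule 9).
Holding K36, blue-pass, and C31 grants T27 (Rule 1).
Holding blue-pass and K36 grants amber-clearance (Rule 11).
Holding amber-clearance, K36, and green-badge grants gold-code (Rule 5).
amber-clearance: reached.
gold-code: reached.
T27: reached.
C31: reached.
All 4 are reached.

4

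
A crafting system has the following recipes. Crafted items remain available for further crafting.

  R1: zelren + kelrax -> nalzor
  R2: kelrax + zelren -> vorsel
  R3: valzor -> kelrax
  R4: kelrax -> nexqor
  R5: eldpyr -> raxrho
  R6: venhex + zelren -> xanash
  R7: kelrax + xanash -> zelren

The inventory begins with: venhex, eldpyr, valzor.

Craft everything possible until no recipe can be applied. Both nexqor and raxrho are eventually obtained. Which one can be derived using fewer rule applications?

raxrho: Using R5, eldpyr makes raxrho. [1 rule application]
nexqor: valzor -> kelrax (R3). Using R4, kelrax makes nexqor. [2 rule applications]
raxrho needs fewer.

raxrho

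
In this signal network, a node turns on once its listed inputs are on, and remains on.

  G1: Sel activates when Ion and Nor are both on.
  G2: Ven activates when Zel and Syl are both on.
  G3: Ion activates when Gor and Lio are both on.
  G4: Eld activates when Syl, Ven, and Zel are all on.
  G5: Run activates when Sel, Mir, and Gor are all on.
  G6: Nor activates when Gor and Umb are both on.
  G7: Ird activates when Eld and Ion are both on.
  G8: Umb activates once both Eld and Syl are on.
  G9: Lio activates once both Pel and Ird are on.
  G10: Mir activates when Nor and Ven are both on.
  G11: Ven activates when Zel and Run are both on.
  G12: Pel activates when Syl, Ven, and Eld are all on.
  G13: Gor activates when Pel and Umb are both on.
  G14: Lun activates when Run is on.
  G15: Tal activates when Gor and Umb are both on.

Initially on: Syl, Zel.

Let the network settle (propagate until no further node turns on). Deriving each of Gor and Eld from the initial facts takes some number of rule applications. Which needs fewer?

Eld

Eld: G2: Zel and Syl on → Ven on. G4: Syl, Ven, and Zel on → Eld on. [2 rule applications]
Gor: G2: Zel and Syl on → Ven on. G4: Syl, Ven, and Zel on → Eld on. G12: Syl, Ven, and Eld on → Pel on. G8: Eld and Syl on → Umb on. G13: Pel and Umb on → Gor on. [5 rule applications]
Eld needs fewer.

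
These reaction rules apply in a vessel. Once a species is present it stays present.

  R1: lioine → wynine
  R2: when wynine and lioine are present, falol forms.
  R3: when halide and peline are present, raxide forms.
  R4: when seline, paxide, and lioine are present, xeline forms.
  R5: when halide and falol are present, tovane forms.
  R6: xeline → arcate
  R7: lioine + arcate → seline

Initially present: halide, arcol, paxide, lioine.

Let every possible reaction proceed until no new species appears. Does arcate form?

arcate would need xeline (R6), but xeline never forms.

No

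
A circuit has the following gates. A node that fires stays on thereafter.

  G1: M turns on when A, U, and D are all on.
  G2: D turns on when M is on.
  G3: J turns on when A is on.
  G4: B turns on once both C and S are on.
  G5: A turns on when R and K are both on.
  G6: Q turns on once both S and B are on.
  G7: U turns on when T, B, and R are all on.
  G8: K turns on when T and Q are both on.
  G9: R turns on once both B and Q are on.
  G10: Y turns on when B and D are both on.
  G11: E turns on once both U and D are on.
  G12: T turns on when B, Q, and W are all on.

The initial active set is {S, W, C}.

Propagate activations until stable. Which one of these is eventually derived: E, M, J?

J

C and S are on, so B turns on (G4).
G6: S and B on → Q on.
G12: B, Q, and W on → T on.
G9: B and Q on → R on.
G8: T and Q on → K on.
G5: R and K on → A on.
A is on, so J turns on (G3).
E would need U and D (G11), but D never turns on. M would need A, U, and D (G1), but D never turns on.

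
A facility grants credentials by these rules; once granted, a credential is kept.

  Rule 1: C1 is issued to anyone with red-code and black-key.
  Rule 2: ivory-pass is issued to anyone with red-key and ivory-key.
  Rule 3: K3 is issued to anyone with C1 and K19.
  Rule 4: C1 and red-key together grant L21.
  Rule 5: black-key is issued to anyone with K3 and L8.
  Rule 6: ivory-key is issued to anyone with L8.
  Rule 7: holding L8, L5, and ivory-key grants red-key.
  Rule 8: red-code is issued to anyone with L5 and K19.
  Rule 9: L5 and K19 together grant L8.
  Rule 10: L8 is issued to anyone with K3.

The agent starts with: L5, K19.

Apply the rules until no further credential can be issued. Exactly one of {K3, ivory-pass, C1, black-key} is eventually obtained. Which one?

Holding L5 and K19 grants L8 (Rule 9).
Holding L8 grants ivory-key (Rule 6).
Holding L8, L5, and ivory-key grants red-key (Rule 7).
Holding red-key and ivory-key grants ivory-pass (Rule 2).
K3 would need C1 and K19 (Rule 3), but C1 is never granted. black-key would need K3 and L8 (Rule 5), but K3 is never granted. C1 would need red-code and black-key (Rule 1), but black-key is never granted.

ivory-pass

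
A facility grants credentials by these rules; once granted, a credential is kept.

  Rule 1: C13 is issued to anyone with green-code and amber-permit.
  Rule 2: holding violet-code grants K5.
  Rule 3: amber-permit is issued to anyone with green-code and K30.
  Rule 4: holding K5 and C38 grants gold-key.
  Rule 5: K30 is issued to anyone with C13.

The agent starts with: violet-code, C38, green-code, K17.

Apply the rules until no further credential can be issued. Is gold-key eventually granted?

Holding violet-code grants K5 (Rule 2).
Holding K5 and C38 grants gold-key (Rule 4).

Yes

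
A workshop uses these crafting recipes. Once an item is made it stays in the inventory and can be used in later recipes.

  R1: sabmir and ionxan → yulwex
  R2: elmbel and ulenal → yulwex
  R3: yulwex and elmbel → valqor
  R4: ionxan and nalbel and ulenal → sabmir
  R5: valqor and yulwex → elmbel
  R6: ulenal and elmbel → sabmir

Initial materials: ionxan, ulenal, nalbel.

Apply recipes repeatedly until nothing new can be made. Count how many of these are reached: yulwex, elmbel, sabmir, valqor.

ionxan and nalbel and ulenal → sabmir (R4).
sabmir and ionxan → yulwex (R1).
yulwex: reached.
elmbel would need valqor and yulwex (R5), but valqor is never obtained.
sabmir: reached.
valqor would need yulwex and elmbel (R3), but elmbel is never obtained.
Reached: yulwex and sabmir — 2 of the 4.

2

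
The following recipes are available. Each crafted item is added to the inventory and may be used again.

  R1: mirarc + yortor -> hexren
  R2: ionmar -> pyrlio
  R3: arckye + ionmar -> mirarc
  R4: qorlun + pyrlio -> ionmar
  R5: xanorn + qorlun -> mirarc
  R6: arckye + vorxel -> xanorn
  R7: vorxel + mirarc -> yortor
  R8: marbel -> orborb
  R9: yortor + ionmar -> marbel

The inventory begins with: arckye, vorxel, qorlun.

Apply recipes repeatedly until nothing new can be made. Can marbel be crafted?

marbel would need yortor and ionmar (R9), but ionmar is never obtained.

No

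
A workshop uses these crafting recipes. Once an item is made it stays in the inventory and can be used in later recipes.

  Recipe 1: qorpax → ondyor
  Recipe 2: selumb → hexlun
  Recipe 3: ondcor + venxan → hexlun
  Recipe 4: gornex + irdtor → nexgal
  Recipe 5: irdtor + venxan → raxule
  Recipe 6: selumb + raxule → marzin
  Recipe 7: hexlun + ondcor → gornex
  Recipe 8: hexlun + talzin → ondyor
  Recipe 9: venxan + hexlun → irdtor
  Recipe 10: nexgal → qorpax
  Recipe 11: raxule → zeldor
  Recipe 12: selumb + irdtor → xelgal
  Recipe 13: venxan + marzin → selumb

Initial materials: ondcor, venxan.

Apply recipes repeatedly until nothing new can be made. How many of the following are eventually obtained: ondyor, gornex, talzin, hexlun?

ondcor + venxan → hexlun (Recipe 3).
hexlun + ondcor → gornex (Recipe 7).
venxan + hexlun → irdtor (Recipe 9).
Using Recipe 4, gornex and irdtor make nexgal.
nexgal → qorpax (Recipe 10).
Using Recipe 1, qorpax makes ondyor.
ondyor: reached.
gornex: reached.
No rule produces talzin, and it is not given.
hexlun: reached.
Reached: ondyor, gornex, and hexlun — 3 of the 4.

3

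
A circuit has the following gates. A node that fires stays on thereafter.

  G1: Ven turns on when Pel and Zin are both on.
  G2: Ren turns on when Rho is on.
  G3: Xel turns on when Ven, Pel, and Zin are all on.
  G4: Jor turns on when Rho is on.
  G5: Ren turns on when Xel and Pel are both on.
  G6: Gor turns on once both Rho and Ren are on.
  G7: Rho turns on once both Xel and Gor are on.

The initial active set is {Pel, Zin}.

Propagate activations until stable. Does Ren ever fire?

G1: Pel and Zin on → Ven on.
G3: Ven, Pel, and Zin on → Xel on.
Xel and Pel are on, so Ren turns on (G5).

Yes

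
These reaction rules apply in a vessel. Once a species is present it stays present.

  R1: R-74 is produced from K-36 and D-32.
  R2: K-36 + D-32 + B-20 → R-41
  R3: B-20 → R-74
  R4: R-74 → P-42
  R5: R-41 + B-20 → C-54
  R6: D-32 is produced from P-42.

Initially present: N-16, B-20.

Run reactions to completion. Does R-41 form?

No

R-41 would need K-36, D-32, and B-20 (R2), but K-36 never forms.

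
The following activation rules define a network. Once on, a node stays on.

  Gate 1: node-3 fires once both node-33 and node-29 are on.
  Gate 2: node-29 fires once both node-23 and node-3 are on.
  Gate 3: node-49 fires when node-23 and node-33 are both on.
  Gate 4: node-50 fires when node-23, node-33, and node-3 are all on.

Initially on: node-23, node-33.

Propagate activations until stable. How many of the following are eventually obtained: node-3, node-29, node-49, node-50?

1

Gate 3: node-23 and node-33 on → node-49 on.
node-3 would need node-33 and node-29 (Gate 1), but node-29 never turns on.
node-29 would need node-23 and node-3 (Gate 2), but node-3 never turns on.
node-49: reached.
node-50 would need node-23, node-33, and node-3 (Gate 4), but node-3 never turns on.
Reached: node-49 — 1 of the 4.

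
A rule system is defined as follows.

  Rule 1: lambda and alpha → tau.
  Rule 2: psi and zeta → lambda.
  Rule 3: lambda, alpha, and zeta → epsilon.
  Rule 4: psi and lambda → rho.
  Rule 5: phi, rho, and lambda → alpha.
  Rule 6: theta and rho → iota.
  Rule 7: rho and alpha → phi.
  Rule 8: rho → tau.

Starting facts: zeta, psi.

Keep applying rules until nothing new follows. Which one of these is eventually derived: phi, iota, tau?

psi and zeta hold, so lambda follows (Rule 2).
psi and lambda hold, so rho follows (Rule 4).
rho holds, so tau follows (Rule 8).
iota would need theta and rho (Rule 6), but theta is never established. phi would need rho and alpha (Rule 7), but alpha is never established.

tau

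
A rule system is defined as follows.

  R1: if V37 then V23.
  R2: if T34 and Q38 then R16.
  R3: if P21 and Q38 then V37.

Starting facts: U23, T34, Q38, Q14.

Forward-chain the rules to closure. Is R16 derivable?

From T34 and Q38, R2 gives R16.

Yes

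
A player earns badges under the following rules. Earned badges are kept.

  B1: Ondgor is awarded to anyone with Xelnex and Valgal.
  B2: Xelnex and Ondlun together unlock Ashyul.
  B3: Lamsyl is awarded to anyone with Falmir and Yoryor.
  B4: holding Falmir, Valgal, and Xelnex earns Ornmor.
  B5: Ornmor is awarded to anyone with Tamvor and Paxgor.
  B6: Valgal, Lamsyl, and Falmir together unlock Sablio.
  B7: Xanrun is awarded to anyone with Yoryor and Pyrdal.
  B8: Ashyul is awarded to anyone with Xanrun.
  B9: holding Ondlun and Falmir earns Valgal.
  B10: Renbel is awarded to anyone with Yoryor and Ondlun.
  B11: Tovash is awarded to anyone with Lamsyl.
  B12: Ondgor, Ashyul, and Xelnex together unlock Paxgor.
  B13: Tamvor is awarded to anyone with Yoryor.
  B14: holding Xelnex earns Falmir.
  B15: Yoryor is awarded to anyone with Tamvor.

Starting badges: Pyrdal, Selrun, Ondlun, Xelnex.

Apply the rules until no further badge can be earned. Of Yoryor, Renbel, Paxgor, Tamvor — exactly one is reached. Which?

Paxgor

With Xelnex and Ondlun, Ashyul is earned (B2).
With Xelnex, Falmir is earned (B14).
With Ondlun and Falmir, Valgal is earned (B9).
With Xelnex and Valgal, Ondgor is earned (B1).
With Ondgor, Ashyul, and Xelnex, Paxgor is earned (B12).
Tamvor would need Yoryor (B13), but Yoryor is never earned. Yoryor would need Tamvor (B15), but Tamvor is never earned. Renbel would need Yoryor and Ondlun (B10), but Yoryor is never earned.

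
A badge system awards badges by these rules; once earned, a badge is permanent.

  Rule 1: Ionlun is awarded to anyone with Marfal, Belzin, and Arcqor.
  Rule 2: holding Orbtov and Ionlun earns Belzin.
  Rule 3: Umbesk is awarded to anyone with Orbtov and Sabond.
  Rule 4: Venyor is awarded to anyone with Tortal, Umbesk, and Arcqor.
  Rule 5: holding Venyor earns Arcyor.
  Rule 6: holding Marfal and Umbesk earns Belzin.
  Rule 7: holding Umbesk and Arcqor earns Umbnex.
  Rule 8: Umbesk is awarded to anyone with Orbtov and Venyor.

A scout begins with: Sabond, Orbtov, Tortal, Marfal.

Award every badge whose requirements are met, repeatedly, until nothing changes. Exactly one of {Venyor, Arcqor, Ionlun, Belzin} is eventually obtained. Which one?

With Orbtov and Sabond, Umbesk is earned (Rule 3).
With Marfal and Umbesk, Belzin is earned (Rule 6).
No rule produces Arcqor, and it is not given. Ionlun would need Marfal, Belzin, and Arcqor (Rule 1), but Arcqor is never earned. Venyor would need Tortal, Umbesk, and Arcqor (Rule 4), but Arcqor is never earned.

Belzin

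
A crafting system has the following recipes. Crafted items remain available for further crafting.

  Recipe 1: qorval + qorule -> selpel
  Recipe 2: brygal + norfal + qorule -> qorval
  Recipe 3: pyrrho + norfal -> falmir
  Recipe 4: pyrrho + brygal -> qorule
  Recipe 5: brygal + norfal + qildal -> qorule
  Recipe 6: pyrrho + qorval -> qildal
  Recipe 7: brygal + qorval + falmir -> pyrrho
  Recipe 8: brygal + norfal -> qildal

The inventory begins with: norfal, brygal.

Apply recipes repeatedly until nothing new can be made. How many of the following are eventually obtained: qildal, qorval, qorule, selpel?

Using Recipe 8, brygal and norfal make qildal.
brygal + norfal + qildal -> qorule (Recipe 5).
brygal + norfal + qorule -> qorval (Recipe 2).
Using Recipe 1, qorval and qorule make selpel.
qildal: reached.
qorval: reached.
qorule: reached.
selpel: reached.
All 4 are reached.

4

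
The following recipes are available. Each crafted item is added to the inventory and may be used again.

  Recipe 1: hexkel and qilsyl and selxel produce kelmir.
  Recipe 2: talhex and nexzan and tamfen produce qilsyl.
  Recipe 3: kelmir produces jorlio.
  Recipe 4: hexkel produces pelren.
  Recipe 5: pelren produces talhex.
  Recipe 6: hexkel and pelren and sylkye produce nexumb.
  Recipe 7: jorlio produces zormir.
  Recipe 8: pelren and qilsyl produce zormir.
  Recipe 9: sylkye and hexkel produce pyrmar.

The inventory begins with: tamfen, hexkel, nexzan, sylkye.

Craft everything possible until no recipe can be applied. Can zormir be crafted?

Yes

Using Recipe 4, hexkel makes pelren.
Using Recipe 5, pelren makes talhex.
talhex and nexzan and tamfen → qilsyl (Recipe 2).
pelren and qilsyl → zormir (Recipe 8).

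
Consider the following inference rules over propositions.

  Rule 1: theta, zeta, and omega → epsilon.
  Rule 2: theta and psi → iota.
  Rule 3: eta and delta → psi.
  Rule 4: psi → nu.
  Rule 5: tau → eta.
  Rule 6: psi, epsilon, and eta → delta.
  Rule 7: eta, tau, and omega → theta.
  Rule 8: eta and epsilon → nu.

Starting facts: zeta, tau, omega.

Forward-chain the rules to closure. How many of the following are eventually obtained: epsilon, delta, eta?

tau holds, so eta follows (Rule 5).
eta, tau, and omega hold, so theta follows (Rule 7).
From theta, zeta, and omega, Rule 1 gives epsilon.
epsilon: reached.
delta would need psi, epsilon, and eta (Rule 6), but psi is never established.
eta: reached.
Reached: epsilon and eta — 2 of the 3.

2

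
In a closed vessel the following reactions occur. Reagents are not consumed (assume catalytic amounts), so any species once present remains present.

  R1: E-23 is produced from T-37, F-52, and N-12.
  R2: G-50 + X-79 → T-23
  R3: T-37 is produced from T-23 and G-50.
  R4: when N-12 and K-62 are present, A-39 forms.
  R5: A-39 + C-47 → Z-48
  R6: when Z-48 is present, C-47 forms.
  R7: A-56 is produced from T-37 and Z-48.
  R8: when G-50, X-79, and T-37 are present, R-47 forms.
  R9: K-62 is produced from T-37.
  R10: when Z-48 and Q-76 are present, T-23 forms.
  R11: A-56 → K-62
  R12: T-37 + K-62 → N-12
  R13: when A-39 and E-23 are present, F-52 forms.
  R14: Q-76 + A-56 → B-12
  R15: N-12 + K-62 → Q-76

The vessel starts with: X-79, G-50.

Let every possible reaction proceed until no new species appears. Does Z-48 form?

No

Z-48 would need A-39 and C-47 (R5), but C-47 never forms.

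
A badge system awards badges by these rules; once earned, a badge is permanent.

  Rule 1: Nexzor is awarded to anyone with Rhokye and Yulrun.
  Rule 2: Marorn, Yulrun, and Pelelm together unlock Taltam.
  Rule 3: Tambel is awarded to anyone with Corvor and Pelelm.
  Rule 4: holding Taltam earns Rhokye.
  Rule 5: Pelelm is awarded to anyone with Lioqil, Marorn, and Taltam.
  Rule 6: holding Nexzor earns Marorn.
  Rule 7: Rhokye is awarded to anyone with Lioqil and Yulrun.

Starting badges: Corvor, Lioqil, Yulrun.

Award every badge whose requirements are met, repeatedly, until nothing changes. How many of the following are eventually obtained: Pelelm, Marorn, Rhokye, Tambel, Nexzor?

3

With Lioqil and Yulrun, Rhokye is earned (Rule 7).
With Rhokye and Yulrun, Nexzor is earned (Rule 1).
With Nexzor, Marorn is earned (Rule 6).
Pelelm would need Lioqil, Marorn, and Taltam (Rule 5), but Taltam is never earned.
Marorn: reached.
Rhokye: reached.
Tambel would need Corvor and Pelelm (Rule 3), but Pelelm is never earned.
Nexzor: reached.
Reached: Marorn, Rhokye, and Nexzor — 3 of the 5.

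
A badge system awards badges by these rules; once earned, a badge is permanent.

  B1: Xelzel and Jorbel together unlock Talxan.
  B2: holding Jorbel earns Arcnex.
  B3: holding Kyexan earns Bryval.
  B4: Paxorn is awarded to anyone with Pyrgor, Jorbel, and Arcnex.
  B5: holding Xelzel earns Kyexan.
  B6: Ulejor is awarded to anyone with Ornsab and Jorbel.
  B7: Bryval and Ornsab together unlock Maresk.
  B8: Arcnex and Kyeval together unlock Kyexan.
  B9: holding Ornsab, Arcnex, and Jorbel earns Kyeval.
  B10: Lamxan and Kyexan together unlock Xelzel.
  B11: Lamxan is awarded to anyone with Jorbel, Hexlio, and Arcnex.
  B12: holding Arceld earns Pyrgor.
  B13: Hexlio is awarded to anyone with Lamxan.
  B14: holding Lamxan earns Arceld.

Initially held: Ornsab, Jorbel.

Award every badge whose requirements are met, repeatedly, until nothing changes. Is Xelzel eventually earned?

No

Xelzel would need Lamxan and Kyexan (B10), but Lamxan is never earned.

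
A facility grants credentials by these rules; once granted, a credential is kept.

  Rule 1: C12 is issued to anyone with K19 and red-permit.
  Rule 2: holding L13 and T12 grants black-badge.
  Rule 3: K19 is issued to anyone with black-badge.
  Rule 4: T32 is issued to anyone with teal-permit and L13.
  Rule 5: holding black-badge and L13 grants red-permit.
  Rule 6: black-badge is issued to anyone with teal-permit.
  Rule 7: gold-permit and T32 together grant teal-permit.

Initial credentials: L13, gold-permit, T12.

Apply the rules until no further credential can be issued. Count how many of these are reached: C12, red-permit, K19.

Holding L13 and T12 grants black-badge (Rule 2).
Holding black-badge grants K19 (Rule 3).
Holding black-badge and L13 grants red-permit (Rule 5).
Holding K19 and red-permit grants C12 (Rule 1).
C12: reached.
red-permit: reached.
K19: reached.
All 3 are reached.

3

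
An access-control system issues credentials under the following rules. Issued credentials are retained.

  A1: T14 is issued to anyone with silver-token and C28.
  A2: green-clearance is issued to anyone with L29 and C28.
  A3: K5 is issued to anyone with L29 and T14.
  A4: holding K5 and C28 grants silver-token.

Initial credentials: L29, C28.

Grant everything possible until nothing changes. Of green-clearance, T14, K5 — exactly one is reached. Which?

Holding L29 and C28 grants green-clearance (A2).
K5 would need L29 and T14 (A3), but T14 is never granted. T14 would need silver-token and C28 (A1), but silver-token is never granted.

green-clearance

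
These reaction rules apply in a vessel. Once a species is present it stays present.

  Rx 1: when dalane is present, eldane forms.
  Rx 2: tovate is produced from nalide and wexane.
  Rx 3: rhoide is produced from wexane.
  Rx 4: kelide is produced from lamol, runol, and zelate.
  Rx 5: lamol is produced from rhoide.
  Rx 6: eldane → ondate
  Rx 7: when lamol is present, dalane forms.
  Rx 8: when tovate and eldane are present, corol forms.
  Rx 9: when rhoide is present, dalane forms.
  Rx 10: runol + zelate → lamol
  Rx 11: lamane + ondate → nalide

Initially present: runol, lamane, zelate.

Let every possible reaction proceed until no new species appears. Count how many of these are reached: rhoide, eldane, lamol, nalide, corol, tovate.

runol and zelate present → lamol forms (Rx 10).
lamol present → dalane forms (Rx 7).
dalane present → eldane forms (Rx 1).
eldane present → ondate forms (Rx 6).
lamane and ondate present → nalide forms (Rx 11).
rhoide would need wexane (Rx 3), but wexane never forms.
eldane: reached.
lamol: reached.
nalide: reached.
corol would need tovate and eldane (Rx 8), but tovate never forms.
tovate would need nalide and wexane (Rx 2), but wexane never forms.
Reached: eldane, lamol, and nalide — 3 of the 6.

3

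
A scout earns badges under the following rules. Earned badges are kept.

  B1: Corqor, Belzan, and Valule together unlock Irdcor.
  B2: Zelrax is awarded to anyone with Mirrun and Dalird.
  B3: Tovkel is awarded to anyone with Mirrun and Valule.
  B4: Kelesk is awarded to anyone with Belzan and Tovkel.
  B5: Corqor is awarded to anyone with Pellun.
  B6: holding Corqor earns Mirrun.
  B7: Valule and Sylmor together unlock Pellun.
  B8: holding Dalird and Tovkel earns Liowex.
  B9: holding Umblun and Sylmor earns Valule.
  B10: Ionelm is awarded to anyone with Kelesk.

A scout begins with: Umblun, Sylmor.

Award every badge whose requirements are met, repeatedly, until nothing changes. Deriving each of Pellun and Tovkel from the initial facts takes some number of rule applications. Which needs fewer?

Pellun

Pellun: With Umblun and Sylmor, Valule is earned (B9). With Valule and Sylmor, Pellun is earned (B7). [2 rule applications]
Tovkel: With Umblun and Sylmor, Valule is earned (B9). With Valule and Sylmor, Pellun is earned (B7). With Pellun, Corqor is earned (B5). With Corqor, Mirrun is earned (B6). With Mirrun and Valule, Tovkel is earned (B3). [5 rule applications]
Pellun needs fewer.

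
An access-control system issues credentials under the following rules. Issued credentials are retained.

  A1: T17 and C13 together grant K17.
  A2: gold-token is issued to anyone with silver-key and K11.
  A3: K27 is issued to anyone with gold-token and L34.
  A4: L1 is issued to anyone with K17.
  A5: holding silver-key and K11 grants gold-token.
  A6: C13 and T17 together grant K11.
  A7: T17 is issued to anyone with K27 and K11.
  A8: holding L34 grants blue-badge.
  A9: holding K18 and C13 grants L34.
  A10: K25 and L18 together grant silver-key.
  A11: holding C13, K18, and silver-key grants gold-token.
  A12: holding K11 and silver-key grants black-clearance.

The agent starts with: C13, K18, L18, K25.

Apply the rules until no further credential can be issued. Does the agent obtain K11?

K11 would need C13 and T17 (A6), but T17 is never granted.

No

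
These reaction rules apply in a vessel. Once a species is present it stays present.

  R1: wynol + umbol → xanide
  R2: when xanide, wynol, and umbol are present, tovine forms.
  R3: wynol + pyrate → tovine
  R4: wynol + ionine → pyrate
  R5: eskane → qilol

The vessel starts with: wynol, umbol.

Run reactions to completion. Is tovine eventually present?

Yes

wynol and umbol present → xanide forms (R1).
xanide, wynol, and umbol present → tovine forms (R2).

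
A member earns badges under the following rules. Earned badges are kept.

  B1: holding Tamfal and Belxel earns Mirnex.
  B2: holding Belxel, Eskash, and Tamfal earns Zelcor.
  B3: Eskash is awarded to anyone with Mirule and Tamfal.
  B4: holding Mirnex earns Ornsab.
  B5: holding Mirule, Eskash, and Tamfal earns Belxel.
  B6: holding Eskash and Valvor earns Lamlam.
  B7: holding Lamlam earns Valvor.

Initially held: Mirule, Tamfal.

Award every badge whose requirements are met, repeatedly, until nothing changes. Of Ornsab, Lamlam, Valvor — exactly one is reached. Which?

With Mirule and Tamfal, Eskash is earned (B3).
With Mirule, Eskash, and Tamfal, Belxel is earned (B5).
With Tamfal and Belxel, Mirnex is earned (B1).
With Mirnex, Ornsab is earned (B4).
Lamlam would need Eskash and Valvor (B6), but Valvor is never earned. Valvor would need Lamlam (B7), but Lamlam is never earned.

Ornsab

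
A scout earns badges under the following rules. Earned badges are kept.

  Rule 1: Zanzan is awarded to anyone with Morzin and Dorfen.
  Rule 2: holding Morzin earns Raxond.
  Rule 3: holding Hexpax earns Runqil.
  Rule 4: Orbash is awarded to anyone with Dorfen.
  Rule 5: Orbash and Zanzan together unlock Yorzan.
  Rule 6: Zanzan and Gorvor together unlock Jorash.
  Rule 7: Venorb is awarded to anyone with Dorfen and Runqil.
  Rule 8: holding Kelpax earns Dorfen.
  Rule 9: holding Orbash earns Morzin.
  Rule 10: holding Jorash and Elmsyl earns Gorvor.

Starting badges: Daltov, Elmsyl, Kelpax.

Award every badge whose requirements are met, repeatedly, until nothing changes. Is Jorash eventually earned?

Jorash would need Zanzan and Gorvor (Rule 6), but Gorvor is never earned.

No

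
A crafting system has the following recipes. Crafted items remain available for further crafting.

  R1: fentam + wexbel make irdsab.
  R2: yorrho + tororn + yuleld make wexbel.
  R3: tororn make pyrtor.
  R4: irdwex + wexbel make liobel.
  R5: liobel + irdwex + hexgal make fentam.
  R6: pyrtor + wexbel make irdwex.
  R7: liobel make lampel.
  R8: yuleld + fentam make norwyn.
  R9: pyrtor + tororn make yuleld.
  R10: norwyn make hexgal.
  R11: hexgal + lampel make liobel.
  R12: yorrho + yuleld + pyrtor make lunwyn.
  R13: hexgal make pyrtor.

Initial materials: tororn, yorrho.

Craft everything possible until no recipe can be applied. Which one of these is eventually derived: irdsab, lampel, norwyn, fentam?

lampel

Using R3, tororn makes pyrtor.
Using R9, pyrtor and tororn make yuleld.
yorrho + tororn + yuleld → wexbel (R2).
pyrtor + wexbel → irdwex (R6).
irdwex + wexbel → liobel (R4).
Using R7, liobel makes lampel.
irdsab would need fentam and wexbel (R1), but fentam is never obtained. norwyn would need yuleld and fentam (R8), but fentam is never obtained. fentam would need liobel, irdwex, and hexgal (R5), but hexgal is never obtained.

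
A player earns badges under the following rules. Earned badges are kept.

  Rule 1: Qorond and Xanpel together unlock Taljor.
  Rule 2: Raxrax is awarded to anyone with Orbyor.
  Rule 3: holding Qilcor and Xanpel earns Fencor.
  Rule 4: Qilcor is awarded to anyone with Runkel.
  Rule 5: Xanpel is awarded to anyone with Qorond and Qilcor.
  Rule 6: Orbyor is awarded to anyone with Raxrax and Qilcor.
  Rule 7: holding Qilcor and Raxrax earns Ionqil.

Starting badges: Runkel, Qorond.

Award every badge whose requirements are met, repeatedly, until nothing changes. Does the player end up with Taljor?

Yes

With Runkel, Qilcor is earned (Rule 4).
With Qorond and Qilcor, Xanpel is earned (Rule 5).
With Qorond and Xanpel, Taljor is earned (Rule 1).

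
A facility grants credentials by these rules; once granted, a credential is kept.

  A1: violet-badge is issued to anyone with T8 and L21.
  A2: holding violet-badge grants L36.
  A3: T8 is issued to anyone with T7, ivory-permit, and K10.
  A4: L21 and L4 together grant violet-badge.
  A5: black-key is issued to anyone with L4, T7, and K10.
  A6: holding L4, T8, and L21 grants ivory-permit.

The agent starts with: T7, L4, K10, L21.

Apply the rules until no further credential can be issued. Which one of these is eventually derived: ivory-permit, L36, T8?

L36

Holding L21 and L4 grants violet-badge (A4).
Holding violet-badge grants L36 (A2).
T8 would need T7, ivory-permit, and K10 (A3), but ivory-permit is never granted. ivory-permit would need L4, T8, and L21 (A6), but T8 is never granted.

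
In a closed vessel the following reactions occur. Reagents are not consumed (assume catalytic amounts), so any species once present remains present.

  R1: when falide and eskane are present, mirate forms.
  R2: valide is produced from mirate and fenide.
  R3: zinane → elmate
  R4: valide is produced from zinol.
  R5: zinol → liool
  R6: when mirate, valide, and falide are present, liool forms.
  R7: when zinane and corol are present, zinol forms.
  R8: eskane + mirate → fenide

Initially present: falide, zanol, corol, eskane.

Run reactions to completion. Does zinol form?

zinol would need zinane and corol (R7), but zinane never forms.

No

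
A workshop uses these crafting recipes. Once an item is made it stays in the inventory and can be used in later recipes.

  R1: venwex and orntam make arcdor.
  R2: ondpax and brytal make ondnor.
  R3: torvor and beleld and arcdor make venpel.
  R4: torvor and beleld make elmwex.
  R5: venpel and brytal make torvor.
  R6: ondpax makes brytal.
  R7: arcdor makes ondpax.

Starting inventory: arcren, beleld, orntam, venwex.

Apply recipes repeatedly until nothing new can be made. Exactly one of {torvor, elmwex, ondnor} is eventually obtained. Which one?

venwex and orntam → arcdor (R1).
arcdor → ondpax (R7).
Using R6, ondpax makes brytal.
Using R2, ondpax and brytal make ondnor.
torvor would need venpel and brytal (R5), but venpel is never obtained. elmwex would need torvor and beleld (R4), but torvor is never obtained.

ondnor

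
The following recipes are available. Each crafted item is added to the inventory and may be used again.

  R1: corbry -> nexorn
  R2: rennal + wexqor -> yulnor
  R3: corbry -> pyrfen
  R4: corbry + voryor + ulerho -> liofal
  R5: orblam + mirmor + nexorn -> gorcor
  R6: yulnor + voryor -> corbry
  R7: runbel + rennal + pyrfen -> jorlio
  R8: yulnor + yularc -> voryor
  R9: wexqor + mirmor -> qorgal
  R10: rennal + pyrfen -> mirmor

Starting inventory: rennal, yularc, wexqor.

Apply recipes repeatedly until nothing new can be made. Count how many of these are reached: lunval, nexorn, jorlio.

1

rennal + wexqor -> yulnor (R2).
yulnor + yularc -> voryor (R8).
Using R6, yulnor and voryor make corbry.
Using R1, corbry makes nexorn.
No rule produces lunval, and it is not given.
nexorn: reached.
jorlio would need runbel, rennal, and pyrfen (R7), but runbel is never obtained.
Reached: nexorn — 1 of the 3.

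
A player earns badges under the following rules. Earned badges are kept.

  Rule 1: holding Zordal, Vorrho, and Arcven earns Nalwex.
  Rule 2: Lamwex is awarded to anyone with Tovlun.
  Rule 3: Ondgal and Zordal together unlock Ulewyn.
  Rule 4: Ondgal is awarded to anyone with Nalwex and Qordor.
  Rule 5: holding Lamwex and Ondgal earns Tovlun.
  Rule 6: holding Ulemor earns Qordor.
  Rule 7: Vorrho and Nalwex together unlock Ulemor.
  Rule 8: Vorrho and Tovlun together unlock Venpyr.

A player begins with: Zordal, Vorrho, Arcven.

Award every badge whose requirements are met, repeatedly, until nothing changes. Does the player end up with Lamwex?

Lamwex would need Tovlun (Rule 2), but Tovlun is never earned.

No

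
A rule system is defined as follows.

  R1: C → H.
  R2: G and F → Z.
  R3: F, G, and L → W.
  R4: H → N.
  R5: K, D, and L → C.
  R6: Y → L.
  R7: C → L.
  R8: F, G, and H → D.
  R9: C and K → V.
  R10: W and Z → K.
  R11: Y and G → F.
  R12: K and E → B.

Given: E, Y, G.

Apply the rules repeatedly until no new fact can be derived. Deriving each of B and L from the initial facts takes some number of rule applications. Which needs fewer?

L

L: From Y, R6 gives L. [1 rule application]
B: Y and G hold, so F follows (R11). Y holds, so L follows (R6). G and F hold, so Z follows (R2). From F, G, and L, R3 gives W. From W and Z, R10 gives K. From K and E, R12 gives B. [6 rule applications]
L needs fewer.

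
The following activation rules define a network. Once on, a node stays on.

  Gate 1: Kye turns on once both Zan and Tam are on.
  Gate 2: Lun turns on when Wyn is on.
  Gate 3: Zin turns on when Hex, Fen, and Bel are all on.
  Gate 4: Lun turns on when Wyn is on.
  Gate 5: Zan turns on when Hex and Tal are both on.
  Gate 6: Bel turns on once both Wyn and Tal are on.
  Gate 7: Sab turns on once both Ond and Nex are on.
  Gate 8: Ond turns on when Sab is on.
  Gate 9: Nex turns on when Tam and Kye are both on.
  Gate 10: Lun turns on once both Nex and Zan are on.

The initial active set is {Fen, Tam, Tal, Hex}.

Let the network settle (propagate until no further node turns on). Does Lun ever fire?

Hex and Tal are on, so Zan turns on (Gate 5).
Gate 1: Zan and Tam on → Kye on.
Gate 9: Tam and Kye on → Nex on.
Gate 10: Nex and Zan on → Lun on.

Yes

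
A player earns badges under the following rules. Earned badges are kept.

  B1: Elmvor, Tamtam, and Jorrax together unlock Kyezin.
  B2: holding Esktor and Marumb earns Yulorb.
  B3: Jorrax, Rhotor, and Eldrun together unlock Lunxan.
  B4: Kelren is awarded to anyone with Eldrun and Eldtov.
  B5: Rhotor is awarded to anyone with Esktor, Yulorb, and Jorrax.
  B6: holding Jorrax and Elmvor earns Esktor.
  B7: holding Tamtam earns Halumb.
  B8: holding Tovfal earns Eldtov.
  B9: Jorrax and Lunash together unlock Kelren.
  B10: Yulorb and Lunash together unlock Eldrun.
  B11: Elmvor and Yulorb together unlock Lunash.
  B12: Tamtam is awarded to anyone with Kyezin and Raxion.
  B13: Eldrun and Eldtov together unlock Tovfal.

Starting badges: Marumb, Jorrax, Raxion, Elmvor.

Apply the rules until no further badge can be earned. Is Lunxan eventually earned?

Yes

With Jorrax and Elmvor, Esktor is earned (B6).
With Esktor and Marumb, Yulorb is earned (B2).
With Elmvor and Yulorb, Lunash is earned (B11).
With Esktor, Yulorb, and Jorrax, Rhotor is earned (B5).
With Yulorb and Lunash, Eldrun is earned (B10).
With Jorrax, Rhotor, and Eldrun, Lunxan is earned (B3).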